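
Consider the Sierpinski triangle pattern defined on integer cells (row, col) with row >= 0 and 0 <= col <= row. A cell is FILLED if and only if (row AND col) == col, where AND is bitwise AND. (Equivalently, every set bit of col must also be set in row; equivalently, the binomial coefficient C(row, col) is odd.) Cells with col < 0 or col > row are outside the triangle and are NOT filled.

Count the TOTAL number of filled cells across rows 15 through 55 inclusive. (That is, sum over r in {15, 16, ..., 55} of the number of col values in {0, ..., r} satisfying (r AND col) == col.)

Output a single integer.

r15=1111 pc4: +16 =16
r16=10000 pc1: +2 =18
r17=10001 pc2: +4 =22
r18=10010 pc2: +4 =26
r19=10011 pc3: +8 =34
r20=10100 pc2: +4 =38
r21=10101 pc3: +8 =46
r22=10110 pc3: +8 =54
r23=10111 pc4: +16 =70
r24=11000 pc2: +4 =74
r25=11001 pc3: +8 =82
r26=11010 pc3: +8 =90
r27=11011 pc4: +16 =106
r28=11100 pc3: +8 =114
r29=11101 pc4: +16 =130
r30=11110 pc4: +16 =146
r31=11111 pc5: +32 =178
r32=100000 pc1: +2 =180
r33=100001 pc2: +4 =184
r34=100010 pc2: +4 =188
r35=100011 pc3: +8 =196
r36=100100 pc2: +4 =200
r37=100101 pc3: +8 =208
r38=100110 pc3: +8 =216
r39=100111 pc4: +16 =232
r40=101000 pc2: +4 =236
r41=101001 pc3: +8 =244
r42=101010 pc3: +8 =252
r43=101011 pc4: +16 =268
r44=101100 pc3: +8 =276
r45=101101 pc4: +16 =292
r46=101110 pc4: +16 =308
r47=101111 pc5: +32 =340
r48=110000 pc2: +4 =344
r49=110001 pc3: +8 =352
r50=110010 pc3: +8 =360
r51=110011 pc4: +16 =376
r52=110100 pc3: +8 =384
r53=110101 pc4: +16 =400
r54=110110 pc4: +16 =416
r55=110111 pc5: +32 =448

Answer: 448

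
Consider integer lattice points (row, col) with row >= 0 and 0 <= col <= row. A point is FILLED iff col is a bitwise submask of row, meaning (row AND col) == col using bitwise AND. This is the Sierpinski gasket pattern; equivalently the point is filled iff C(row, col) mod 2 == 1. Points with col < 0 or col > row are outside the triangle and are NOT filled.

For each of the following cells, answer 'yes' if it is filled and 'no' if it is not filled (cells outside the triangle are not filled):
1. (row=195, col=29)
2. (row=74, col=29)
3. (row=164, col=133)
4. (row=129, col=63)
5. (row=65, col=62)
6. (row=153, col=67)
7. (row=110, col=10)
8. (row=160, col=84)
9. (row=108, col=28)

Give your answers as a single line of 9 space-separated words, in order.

(195,29): row=0b11000011, col=0b11101, row AND col = 0b1 = 1; 1 != 29 -> empty
(74,29): row=0b1001010, col=0b11101, row AND col = 0b1000 = 8; 8 != 29 -> empty
(164,133): row=0b10100100, col=0b10000101, row AND col = 0b10000100 = 132; 132 != 133 -> empty
(129,63): row=0b10000001, col=0b111111, row AND col = 0b1 = 1; 1 != 63 -> empty
(65,62): row=0b1000001, col=0b111110, row AND col = 0b0 = 0; 0 != 62 -> empty
(153,67): row=0b10011001, col=0b1000011, row AND col = 0b1 = 1; 1 != 67 -> empty
(110,10): row=0b1101110, col=0b1010, row AND col = 0b1010 = 10; 10 == 10 -> filled
(160,84): row=0b10100000, col=0b1010100, row AND col = 0b0 = 0; 0 != 84 -> empty
(108,28): row=0b1101100, col=0b11100, row AND col = 0b1100 = 12; 12 != 28 -> empty

Answer: no no no no no no yes no no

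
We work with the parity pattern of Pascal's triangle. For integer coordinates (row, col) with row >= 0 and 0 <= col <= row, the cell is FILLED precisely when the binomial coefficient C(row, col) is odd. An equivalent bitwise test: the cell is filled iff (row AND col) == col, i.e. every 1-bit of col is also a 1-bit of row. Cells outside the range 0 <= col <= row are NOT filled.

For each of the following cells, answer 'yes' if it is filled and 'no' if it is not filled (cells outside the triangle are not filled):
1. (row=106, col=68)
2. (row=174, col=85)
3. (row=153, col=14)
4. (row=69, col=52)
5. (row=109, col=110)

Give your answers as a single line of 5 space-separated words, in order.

(106,68): row=0b1101010, col=0b1000100, row AND col = 0b1000000 = 64; 64 != 68 -> empty
(174,85): row=0b10101110, col=0b1010101, row AND col = 0b100 = 4; 4 != 85 -> empty
(153,14): row=0b10011001, col=0b1110, row AND col = 0b1000 = 8; 8 != 14 -> empty
(69,52): row=0b1000101, col=0b110100, row AND col = 0b100 = 4; 4 != 52 -> empty
(109,110): col outside [0, 109] -> not filled

Answer: no no no no no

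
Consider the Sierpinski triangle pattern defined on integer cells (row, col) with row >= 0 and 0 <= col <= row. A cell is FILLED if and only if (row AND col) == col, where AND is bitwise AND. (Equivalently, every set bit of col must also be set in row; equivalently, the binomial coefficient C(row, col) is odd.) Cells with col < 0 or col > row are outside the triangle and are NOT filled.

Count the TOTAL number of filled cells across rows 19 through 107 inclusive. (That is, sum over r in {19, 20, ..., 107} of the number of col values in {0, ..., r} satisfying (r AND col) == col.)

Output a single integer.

r19=10011 pc3: +8 =8
r20=10100 pc2: +4 =12
r21=10101 pc3: +8 =20
r22=10110 pc3: +8 =28
r23=10111 pc4: +16 =44
r24=11000 pc2: +4 =48
r25=11001 pc3: +8 =56
r26=11010 pc3: +8 =64
r27=11011 pc4: +16 =80
r28=11100 pc3: +8 =88
r29=11101 pc4: +16 =104
r30=11110 pc4: +16 =120
r31=11111 pc5: +32 =152
r32=100000 pc1: +2 =154
r33=100001 pc2: +4 =158
r34=100010 pc2: +4 =162
r35=100011 pc3: +8 =170
r36=100100 pc2: +4 =174
r37=100101 pc3: +8 =182
r38=100110 pc3: +8 =190
r39=100111 pc4: +16 =206
r40=101000 pc2: +4 =210
r41=101001 pc3: +8 =218
r42=101010 pc3: +8 =226
r43=101011 pc4: +16 =242
r44=101100 pc3: +8 =250
r45=101101 pc4: +16 =266
r46=101110 pc4: +16 =282
r47=101111 pc5: +32 =314
r48=110000 pc2: +4 =318
r49=110001 pc3: +8 =326
r50=110010 pc3: +8 =334
r51=110011 pc4: +16 =350
r52=110100 pc3: +8 =358
r53=110101 pc4: +16 =374
r54=110110 pc4: +16 =390
r55=110111 pc5: +32 =422
r56=111000 pc3: +8 =430
r57=111001 pc4: +16 =446
r58=111010 pc4: +16 =462
r59=111011 pc5: +32 =494
r60=111100 pc4: +16 =510
r61=111101 pc5: +32 =542
r62=111110 pc5: +32 =574
r63=111111 pc6: +64 =638
r64=1000000 pc1: +2 =640
r65=1000001 pc2: +4 =644
r66=1000010 pc2: +4 =648
r67=1000011 pc3: +8 =656
r68=1000100 pc2: +4 =660
r69=1000101 pc3: +8 =668
r70=1000110 pc3: +8 =676
r71=1000111 pc4: +16 =692
r72=1001000 pc2: +4 =696
r73=1001001 pc3: +8 =704
r74=1001010 pc3: +8 =712
r75=1001011 pc4: +16 =728
r76=1001100 pc3: +8 =736
r77=1001101 pc4: +16 =752
r78=1001110 pc4: +16 =768
r79=1001111 pc5: +32 =800
r80=1010000 pc2: +4 =804
r81=1010001 pc3: +8 =812
r82=1010010 pc3: +8 =820
r83=1010011 pc4: +16 =836
r84=1010100 pc3: +8 =844
r85=1010101 pc4: +16 =860
r86=1010110 pc4: +16 =876
r87=1010111 pc5: +32 =908
r88=1011000 pc3: +8 =916
r89=1011001 pc4: +16 =932
r90=1011010 pc4: +16 =948
r91=1011011 pc5: +32 =980
r92=1011100 pc4: +16 =996
r93=1011101 pc5: +32 =1028
r94=1011110 pc5: +32 =1060
r95=1011111 pc6: +64 =1124
r96=1100000 pc2: +4 =1128
r97=1100001 pc3: +8 =1136
r98=1100010 pc3: +8 =1144
r99=1100011 pc4: +16 =1160
r100=1100100 pc3: +8 =1168
r101=1100101 pc4: +16 =1184
r102=1100110 pc4: +16 =1200
r103=1100111 pc5: +32 =1232
r104=1101000 pc3: +8 =1240
r105=1101001 pc4: +16 =1256
r106=1101010 pc4: +16 =1272
r107=1101011 pc5: +32 =1304

Answer: 1304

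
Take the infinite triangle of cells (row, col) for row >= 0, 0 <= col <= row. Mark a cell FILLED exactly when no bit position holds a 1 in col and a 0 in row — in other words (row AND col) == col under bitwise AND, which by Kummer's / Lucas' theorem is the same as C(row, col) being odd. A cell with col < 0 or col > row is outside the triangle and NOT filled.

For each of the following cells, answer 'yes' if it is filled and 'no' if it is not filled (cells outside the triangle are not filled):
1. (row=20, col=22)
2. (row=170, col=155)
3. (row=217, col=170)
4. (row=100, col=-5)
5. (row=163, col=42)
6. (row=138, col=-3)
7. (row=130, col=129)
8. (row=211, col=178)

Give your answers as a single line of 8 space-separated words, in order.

Answer: no no no no no no no no

Derivation:
(20,22): col outside [0, 20] -> not filled
(170,155): row=0b10101010, col=0b10011011, row AND col = 0b10001010 = 138; 138 != 155 -> empty
(217,170): row=0b11011001, col=0b10101010, row AND col = 0b10001000 = 136; 136 != 170 -> empty
(100,-5): col outside [0, 100] -> not filled
(163,42): row=0b10100011, col=0b101010, row AND col = 0b100010 = 34; 34 != 42 -> empty
(138,-3): col outside [0, 138] -> not filled
(130,129): row=0b10000010, col=0b10000001, row AND col = 0b10000000 = 128; 128 != 129 -> empty
(211,178): row=0b11010011, col=0b10110010, row AND col = 0b10010010 = 146; 146 != 178 -> empty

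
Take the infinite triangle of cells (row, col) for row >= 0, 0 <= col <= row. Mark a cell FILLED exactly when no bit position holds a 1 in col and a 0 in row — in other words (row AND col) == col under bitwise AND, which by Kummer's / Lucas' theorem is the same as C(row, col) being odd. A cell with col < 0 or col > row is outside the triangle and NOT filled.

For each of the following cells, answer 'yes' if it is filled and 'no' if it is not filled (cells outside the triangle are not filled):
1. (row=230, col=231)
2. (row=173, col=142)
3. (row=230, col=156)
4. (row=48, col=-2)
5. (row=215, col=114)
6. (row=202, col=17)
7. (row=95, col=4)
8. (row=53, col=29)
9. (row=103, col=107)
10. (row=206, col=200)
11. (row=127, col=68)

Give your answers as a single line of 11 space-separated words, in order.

(230,231): col outside [0, 230] -> not filled
(173,142): row=0b10101101, col=0b10001110, row AND col = 0b10001100 = 140; 140 != 142 -> empty
(230,156): row=0b11100110, col=0b10011100, row AND col = 0b10000100 = 132; 132 != 156 -> empty
(48,-2): col outside [0, 48] -> not filled
(215,114): row=0b11010111, col=0b1110010, row AND col = 0b1010010 = 82; 82 != 114 -> empty
(202,17): row=0b11001010, col=0b10001, row AND col = 0b0 = 0; 0 != 17 -> empty
(95,4): row=0b1011111, col=0b100, row AND col = 0b100 = 4; 4 == 4 -> filled
(53,29): row=0b110101, col=0b11101, row AND col = 0b10101 = 21; 21 != 29 -> empty
(103,107): col outside [0, 103] -> not filled
(206,200): row=0b11001110, col=0b11001000, row AND col = 0b11001000 = 200; 200 == 200 -> filled
(127,68): row=0b1111111, col=0b1000100, row AND col = 0b1000100 = 68; 68 == 68 -> filled

Answer: no no no no no no yes no no yes yes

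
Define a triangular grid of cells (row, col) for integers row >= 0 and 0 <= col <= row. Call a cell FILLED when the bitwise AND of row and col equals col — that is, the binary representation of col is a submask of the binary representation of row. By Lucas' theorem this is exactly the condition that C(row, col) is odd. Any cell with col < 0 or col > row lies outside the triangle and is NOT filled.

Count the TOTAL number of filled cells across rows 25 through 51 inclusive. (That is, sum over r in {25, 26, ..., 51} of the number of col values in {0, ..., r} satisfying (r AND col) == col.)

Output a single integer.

Answer: 302

Derivation:
r25=11001 pc3: +8 =8
r26=11010 pc3: +8 =16
r27=11011 pc4: +16 =32
r28=11100 pc3: +8 =40
r29=11101 pc4: +16 =56
r30=11110 pc4: +16 =72
r31=11111 pc5: +32 =104
r32=100000 pc1: +2 =106
r33=100001 pc2: +4 =110
r34=100010 pc2: +4 =114
r35=100011 pc3: +8 =122
r36=100100 pc2: +4 =126
r37=100101 pc3: +8 =134
r38=100110 pc3: +8 =142
r39=100111 pc4: +16 =158
r40=101000 pc2: +4 =162
r41=101001 pc3: +8 =170
r42=101010 pc3: +8 =178
r43=101011 pc4: +16 =194
r44=101100 pc3: +8 =202
r45=101101 pc4: +16 =218
r46=101110 pc4: +16 =234
r47=101111 pc5: +32 =266
r48=110000 pc2: +4 =270
r49=110001 pc3: +8 =278
r50=110010 pc3: +8 =286
r51=110011 pc4: +16 =302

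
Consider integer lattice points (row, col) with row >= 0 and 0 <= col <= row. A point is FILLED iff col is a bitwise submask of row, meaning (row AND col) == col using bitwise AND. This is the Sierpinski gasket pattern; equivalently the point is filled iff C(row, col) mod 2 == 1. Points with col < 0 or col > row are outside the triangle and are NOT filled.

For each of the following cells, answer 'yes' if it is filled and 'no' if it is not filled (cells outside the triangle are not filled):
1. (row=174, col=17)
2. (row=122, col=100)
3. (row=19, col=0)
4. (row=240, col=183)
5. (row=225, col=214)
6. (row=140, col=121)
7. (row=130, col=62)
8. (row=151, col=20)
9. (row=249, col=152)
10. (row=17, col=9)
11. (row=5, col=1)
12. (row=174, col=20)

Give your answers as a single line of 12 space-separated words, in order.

(174,17): row=0b10101110, col=0b10001, row AND col = 0b0 = 0; 0 != 17 -> empty
(122,100): row=0b1111010, col=0b1100100, row AND col = 0b1100000 = 96; 96 != 100 -> empty
(19,0): row=0b10011, col=0b0, row AND col = 0b0 = 0; 0 == 0 -> filled
(240,183): row=0b11110000, col=0b10110111, row AND col = 0b10110000 = 176; 176 != 183 -> empty
(225,214): row=0b11100001, col=0b11010110, row AND col = 0b11000000 = 192; 192 != 214 -> empty
(140,121): row=0b10001100, col=0b1111001, row AND col = 0b1000 = 8; 8 != 121 -> empty
(130,62): row=0b10000010, col=0b111110, row AND col = 0b10 = 2; 2 != 62 -> empty
(151,20): row=0b10010111, col=0b10100, row AND col = 0b10100 = 20; 20 == 20 -> filled
(249,152): row=0b11111001, col=0b10011000, row AND col = 0b10011000 = 152; 152 == 152 -> filled
(17,9): row=0b10001, col=0b1001, row AND col = 0b1 = 1; 1 != 9 -> empty
(5,1): row=0b101, col=0b1, row AND col = 0b1 = 1; 1 == 1 -> filled
(174,20): row=0b10101110, col=0b10100, row AND col = 0b100 = 4; 4 != 20 -> empty

Answer: no no yes no no no no yes yes no yes no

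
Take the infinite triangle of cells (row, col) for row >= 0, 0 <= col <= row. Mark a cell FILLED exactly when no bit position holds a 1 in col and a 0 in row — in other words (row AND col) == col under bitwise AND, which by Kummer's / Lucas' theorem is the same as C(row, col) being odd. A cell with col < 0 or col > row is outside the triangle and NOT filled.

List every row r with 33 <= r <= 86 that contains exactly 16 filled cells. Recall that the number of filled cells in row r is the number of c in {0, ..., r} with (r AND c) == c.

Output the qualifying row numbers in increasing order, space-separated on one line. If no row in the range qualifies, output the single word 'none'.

Answer: 39 43 45 46 51 53 54 57 58 60 71 75 77 78 83 85 86

Derivation:
Row r has 2^popcount(r) filled cells, so we need popcount(r) = log2(16) = 4.
Scan r = 33..86 and keep those with exactly 4 one-bits:
r=33=100001 popcount=2 -> skip
r=34=100010 popcount=2 -> skip
r=35=100011 popcount=3 -> skip
r=36=100100 popcount=2 -> skip
r=37=100101 popcount=3 -> skip
r=38=100110 popcount=3 -> skip
r=39=100111 popcount=4 -> KEEP
r=40=101000 popcount=2 -> skip
r=41=101001 popcount=3 -> skip
r=42=101010 popcount=3 -> skip
r=43=101011 popcount=4 -> KEEP
r=44=101100 popcount=3 -> skip
r=45=101101 popcount=4 -> KEEP
r=46=101110 popcount=4 -> KEEP
r=47=101111 popcount=5 -> skip
r=48=110000 popcount=2 -> skip
r=49=110001 popcount=3 -> skip
r=50=110010 popcount=3 -> skip
r=51=110011 popcount=4 -> KEEP
r=52=110100 popcount=3 -> skip
r=53=110101 popcount=4 -> KEEP
r=54=110110 popcount=4 -> KEEP
r=55=110111 popcount=5 -> skip
r=56=111000 popcount=3 -> skip
r=57=111001 popcount=4 -> KEEP
r=58=111010 popcount=4 -> KEEP
r=59=111011 popcount=5 -> skip
r=60=111100 popcount=4 -> KEEP
r=61=111101 popcount=5 -> skip
r=62=111110 popcount=5 -> skip
r=63=111111 popcount=6 -> skip
r=64=1000000 popcount=1 -> skip
r=65=1000001 popcount=2 -> skip
r=66=1000010 popcount=2 -> skip
r=67=1000011 popcount=3 -> skip
r=68=1000100 popcount=2 -> skip
r=69=1000101 popcount=3 -> skip
r=70=1000110 popcount=3 -> skip
r=71=1000111 popcount=4 -> KEEP
r=72=1001000 popcount=2 -> skip
r=73=1001001 popcount=3 -> skip
r=74=1001010 popcount=3 -> skip
r=75=1001011 popcount=4 -> KEEP
r=76=1001100 popcount=3 -> skip
r=77=1001101 popcount=4 -> KEEP
r=78=1001110 popcount=4 -> KEEP
r=79=1001111 popcount=5 -> skip
r=80=1010000 popcount=2 -> skip
r=81=1010001 popcount=3 -> skip
r=82=1010010 popcount=3 -> skip
r=83=1010011 popcount=4 -> KEEP
r=84=1010100 popcount=3 -> skip
r=85=1010101 popcount=4 -> KEEP
r=86=1010110 popcount=4 -> KEEP
Kept rows: 39 43 45 46 51 53 54 57 58 60 71 75 77 78 83 85 86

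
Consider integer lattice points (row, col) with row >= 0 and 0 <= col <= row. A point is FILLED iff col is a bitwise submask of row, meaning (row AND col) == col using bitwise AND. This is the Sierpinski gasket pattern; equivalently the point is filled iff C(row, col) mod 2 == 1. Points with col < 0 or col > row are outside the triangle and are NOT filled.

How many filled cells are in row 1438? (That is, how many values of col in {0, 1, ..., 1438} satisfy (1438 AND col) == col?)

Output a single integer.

Answer: 128

Derivation:
1438 in binary = 10110011110
popcount(1438) = number of 1-bits in 10110011110 = 7
A col c satisfies (1438 AND c) == c iff every set bit of c is also set in 1438; each of the 7 set bits of 1438 can independently be on or off in c.
count = 2^7 = 128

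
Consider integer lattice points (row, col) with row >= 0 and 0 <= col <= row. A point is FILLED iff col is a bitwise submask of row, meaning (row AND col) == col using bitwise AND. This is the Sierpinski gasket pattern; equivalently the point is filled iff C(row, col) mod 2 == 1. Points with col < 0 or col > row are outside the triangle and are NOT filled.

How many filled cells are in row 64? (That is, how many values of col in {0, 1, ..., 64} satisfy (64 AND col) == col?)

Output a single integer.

Answer: 2

Derivation:
64 in binary = 1000000
popcount(64) = number of 1-bits in 1000000 = 1
A col c satisfies (64 AND c) == c iff every set bit of c is also set in 64; each of the 1 set bits of 64 can independently be on or off in c.
count = 2^1 = 2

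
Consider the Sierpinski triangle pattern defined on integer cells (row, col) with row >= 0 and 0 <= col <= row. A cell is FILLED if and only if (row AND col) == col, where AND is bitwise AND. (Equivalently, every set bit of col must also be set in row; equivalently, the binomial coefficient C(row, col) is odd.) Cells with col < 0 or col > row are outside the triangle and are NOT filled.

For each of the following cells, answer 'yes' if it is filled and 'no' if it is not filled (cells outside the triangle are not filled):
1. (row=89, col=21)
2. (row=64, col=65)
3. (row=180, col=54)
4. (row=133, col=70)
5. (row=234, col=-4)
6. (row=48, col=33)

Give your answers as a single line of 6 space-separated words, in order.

(89,21): row=0b1011001, col=0b10101, row AND col = 0b10001 = 17; 17 != 21 -> empty
(64,65): col outside [0, 64] -> not filled
(180,54): row=0b10110100, col=0b110110, row AND col = 0b110100 = 52; 52 != 54 -> empty
(133,70): row=0b10000101, col=0b1000110, row AND col = 0b100 = 4; 4 != 70 -> empty
(234,-4): col outside [0, 234] -> not filled
(48,33): row=0b110000, col=0b100001, row AND col = 0b100000 = 32; 32 != 33 -> empty

Answer: no no no no no no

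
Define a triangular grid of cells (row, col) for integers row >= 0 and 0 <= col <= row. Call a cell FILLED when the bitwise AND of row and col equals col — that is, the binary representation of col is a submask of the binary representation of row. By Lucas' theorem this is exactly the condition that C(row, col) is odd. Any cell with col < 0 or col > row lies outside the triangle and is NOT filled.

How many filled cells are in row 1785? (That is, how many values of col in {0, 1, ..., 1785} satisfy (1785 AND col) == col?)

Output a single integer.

1785 in binary = 11011111001
popcount(1785) = number of 1-bits in 11011111001 = 8
A col c satisfies (1785 AND c) == c iff every set bit of c is also set in 1785; each of the 8 set bits of 1785 can independently be on or off in c.
count = 2^8 = 256

Answer: 256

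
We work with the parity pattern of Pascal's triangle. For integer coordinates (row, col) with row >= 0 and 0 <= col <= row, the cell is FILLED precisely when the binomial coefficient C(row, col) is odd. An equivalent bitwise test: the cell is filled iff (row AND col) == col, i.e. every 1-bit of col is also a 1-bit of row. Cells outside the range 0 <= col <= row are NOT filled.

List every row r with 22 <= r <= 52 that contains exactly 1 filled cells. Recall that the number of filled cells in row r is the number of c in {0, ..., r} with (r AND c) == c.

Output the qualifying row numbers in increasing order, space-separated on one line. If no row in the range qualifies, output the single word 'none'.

Answer: none

Derivation:
Row r has 2^popcount(r) filled cells, so we need popcount(r) = log2(1) = 0.
Scan r = 22..52 and keep those with exactly 0 one-bits:
r=22=10110 popcount=3 -> skip
r=23=10111 popcount=4 -> skip
r=24=11000 popcount=2 -> skip
r=25=11001 popcount=3 -> skip
r=26=11010 popcount=3 -> skip
r=27=11011 popcount=4 -> skip
r=28=11100 popcount=3 -> skip
r=29=11101 popcount=4 -> skip
r=30=11110 popcount=4 -> skip
r=31=11111 popcount=5 -> skip
r=32=100000 popcount=1 -> skip
r=33=100001 popcount=2 -> skip
r=34=100010 popcount=2 -> skip
r=35=100011 popcount=3 -> skip
r=36=100100 popcount=2 -> skip
r=37=100101 popcount=3 -> skip
r=38=100110 popcount=3 -> skip
r=39=100111 popcount=4 -> skip
r=40=101000 popcount=2 -> skip
r=41=101001 popcount=3 -> skip
r=42=101010 popcount=3 -> skip
r=43=101011 popcount=4 -> skip
r=44=101100 popcount=3 -> skip
r=45=101101 popcount=4 -> skip
r=46=101110 popcount=4 -> skip
r=47=101111 popcount=5 -> skip
r=48=110000 popcount=2 -> skip
r=49=110001 popcount=3 -> skip
r=50=110010 popcount=3 -> skip
r=51=110011 popcount=4 -> skip
r=52=110100 popcount=3 -> skip
Kept rows: none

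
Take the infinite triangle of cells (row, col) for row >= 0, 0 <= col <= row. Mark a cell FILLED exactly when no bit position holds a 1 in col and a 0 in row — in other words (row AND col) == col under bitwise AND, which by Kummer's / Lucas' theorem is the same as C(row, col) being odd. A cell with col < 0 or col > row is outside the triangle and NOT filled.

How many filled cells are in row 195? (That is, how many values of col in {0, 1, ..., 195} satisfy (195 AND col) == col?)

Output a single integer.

Answer: 16

Derivation:
195 in binary = 11000011
popcount(195) = number of 1-bits in 11000011 = 4
A col c satisfies (195 AND c) == c iff every set bit of c is also set in 195; each of the 4 set bits of 195 can independently be on or off in c.
count = 2^4 = 16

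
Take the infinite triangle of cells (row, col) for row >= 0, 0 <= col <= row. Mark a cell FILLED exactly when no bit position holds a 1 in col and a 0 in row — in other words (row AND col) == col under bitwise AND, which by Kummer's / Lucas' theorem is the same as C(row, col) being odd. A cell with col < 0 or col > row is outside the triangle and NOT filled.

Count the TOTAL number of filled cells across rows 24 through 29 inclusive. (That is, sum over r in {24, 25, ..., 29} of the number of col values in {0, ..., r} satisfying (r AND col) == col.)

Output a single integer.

Answer: 60

Derivation:
r24=11000 pc2: +4 =4
r25=11001 pc3: +8 =12
r26=11010 pc3: +8 =20
r27=11011 pc4: +16 =36
r28=11100 pc3: +8 =44
r29=11101 pc4: +16 =60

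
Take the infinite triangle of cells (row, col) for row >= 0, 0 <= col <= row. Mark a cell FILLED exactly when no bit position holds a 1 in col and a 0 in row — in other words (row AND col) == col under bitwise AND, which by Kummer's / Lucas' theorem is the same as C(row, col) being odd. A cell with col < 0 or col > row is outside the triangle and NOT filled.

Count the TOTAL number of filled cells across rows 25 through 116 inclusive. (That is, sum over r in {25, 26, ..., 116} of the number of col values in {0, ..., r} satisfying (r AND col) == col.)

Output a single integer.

Answer: 1488

Derivation:
r25=11001 pc3: +8 =8
r26=11010 pc3: +8 =16
r27=11011 pc4: +16 =32
r28=11100 pc3: +8 =40
r29=11101 pc4: +16 =56
r30=11110 pc4: +16 =72
r31=11111 pc5: +32 =104
r32=100000 pc1: +2 =106
r33=100001 pc2: +4 =110
r34=100010 pc2: +4 =114
r35=100011 pc3: +8 =122
r36=100100 pc2: +4 =126
r37=100101 pc3: +8 =134
r38=100110 pc3: +8 =142
r39=100111 pc4: +16 =158
r40=101000 pc2: +4 =162
r41=101001 pc3: +8 =170
r42=101010 pc3: +8 =178
r43=101011 pc4: +16 =194
r44=101100 pc3: +8 =202
r45=101101 pc4: +16 =218
r46=101110 pc4: +16 =234
r47=101111 pc5: +32 =266
r48=110000 pc2: +4 =270
r49=110001 pc3: +8 =278
r50=110010 pc3: +8 =286
r51=110011 pc4: +16 =302
r52=110100 pc3: +8 =310
r53=110101 pc4: +16 =326
r54=110110 pc4: +16 =342
r55=110111 pc5: +32 =374
r56=111000 pc3: +8 =382
r57=111001 pc4: +16 =398
r58=111010 pc4: +16 =414
r59=111011 pc5: +32 =446
r60=111100 pc4: +16 =462
r61=111101 pc5: +32 =494
r62=111110 pc5: +32 =526
r63=111111 pc6: +64 =590
r64=1000000 pc1: +2 =592
r65=1000001 pc2: +4 =596
r66=1000010 pc2: +4 =600
r67=1000011 pc3: +8 =608
r68=1000100 pc2: +4 =612
r69=1000101 pc3: +8 =620
r70=1000110 pc3: +8 =628
r71=1000111 pc4: +16 =644
r72=1001000 pc2: +4 =648
r73=1001001 pc3: +8 =656
r74=1001010 pc3: +8 =664
r75=1001011 pc4: +16 =680
r76=1001100 pc3: +8 =688
r77=1001101 pc4: +16 =704
r78=1001110 pc4: +16 =720
r79=1001111 pc5: +32 =752
r80=1010000 pc2: +4 =756
r81=1010001 pc3: +8 =764
r82=1010010 pc3: +8 =772
r83=1010011 pc4: +16 =788
r84=1010100 pc3: +8 =796
r85=1010101 pc4: +16 =812
r86=1010110 pc4: +16 =828
r87=1010111 pc5: +32 =860
r88=1011000 pc3: +8 =868
r89=1011001 pc4: +16 =884
r90=1011010 pc4: +16 =900
r91=1011011 pc5: +32 =932
r92=1011100 pc4: +16 =948
r93=1011101 pc5: +32 =980
r94=1011110 pc5: +32 =1012
r95=1011111 pc6: +64 =1076
r96=1100000 pc2: +4 =1080
r97=1100001 pc3: +8 =1088
r98=1100010 pc3: +8 =1096
r99=1100011 pc4: +16 =1112
r100=1100100 pc3: +8 =1120
r101=1100101 pc4: +16 =1136
r102=1100110 pc4: +16 =1152
r103=1100111 pc5: +32 =1184
r104=1101000 pc3: +8 =1192
r105=1101001 pc4: +16 =1208
r106=1101010 pc4: +16 =1224
r107=1101011 pc5: +32 =1256
r108=1101100 pc4: +16 =1272
r109=1101101 pc5: +32 =1304
r110=1101110 pc5: +32 =1336
r111=1101111 pc6: +64 =1400
r112=1110000 pc3: +8 =1408
r113=1110001 pc4: +16 =1424
r114=1110010 pc4: +16 =1440
r115=1110011 pc5: +32 =1472
r116=1110100 pc4: +16 =1488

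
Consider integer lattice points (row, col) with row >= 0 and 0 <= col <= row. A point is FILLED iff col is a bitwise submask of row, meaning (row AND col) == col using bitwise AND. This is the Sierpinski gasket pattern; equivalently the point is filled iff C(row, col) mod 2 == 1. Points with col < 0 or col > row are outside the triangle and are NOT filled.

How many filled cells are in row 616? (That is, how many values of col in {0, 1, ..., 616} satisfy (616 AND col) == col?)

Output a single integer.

616 in binary = 1001101000
popcount(616) = number of 1-bits in 1001101000 = 4
A col c satisfies (616 AND c) == c iff every set bit of c is also set in 616; each of the 4 set bits of 616 can independently be on or off in c.
count = 2^4 = 16

Answer: 16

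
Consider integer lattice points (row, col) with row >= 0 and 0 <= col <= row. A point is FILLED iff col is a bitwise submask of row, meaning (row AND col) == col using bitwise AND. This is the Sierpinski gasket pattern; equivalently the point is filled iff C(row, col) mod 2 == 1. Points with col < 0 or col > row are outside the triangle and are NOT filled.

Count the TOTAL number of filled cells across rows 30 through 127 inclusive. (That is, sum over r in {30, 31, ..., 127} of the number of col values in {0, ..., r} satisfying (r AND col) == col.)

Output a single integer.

r30=11110 pc4: +16 =16
r31=11111 pc5: +32 =48
r32=100000 pc1: +2 =50
r33=100001 pc2: +4 =54
r34=100010 pc2: +4 =58
r35=100011 pc3: +8 =66
r36=100100 pc2: +4 =70
r37=100101 pc3: +8 =78
r38=100110 pc3: +8 =86
r39=100111 pc4: +16 =102
r40=101000 pc2: +4 =106
r41=101001 pc3: +8 =114
r42=101010 pc3: +8 =122
r43=101011 pc4: +16 =138
r44=101100 pc3: +8 =146
r45=101101 pc4: +16 =162
r46=101110 pc4: +16 =178
r47=101111 pc5: +32 =210
r48=110000 pc2: +4 =214
r49=110001 pc3: +8 =222
r50=110010 pc3: +8 =230
r51=110011 pc4: +16 =246
r52=110100 pc3: +8 =254
r53=110101 pc4: +16 =270
r54=110110 pc4: +16 =286
r55=110111 pc5: +32 =318
r56=111000 pc3: +8 =326
r57=111001 pc4: +16 =342
r58=111010 pc4: +16 =358
r59=111011 pc5: +32 =390
r60=111100 pc4: +16 =406
r61=111101 pc5: +32 =438
r62=111110 pc5: +32 =470
r63=111111 pc6: +64 =534
r64=1000000 pc1: +2 =536
r65=1000001 pc2: +4 =540
r66=1000010 pc2: +4 =544
r67=1000011 pc3: +8 =552
r68=1000100 pc2: +4 =556
r69=1000101 pc3: +8 =564
r70=1000110 pc3: +8 =572
r71=1000111 pc4: +16 =588
r72=1001000 pc2: +4 =592
r73=1001001 pc3: +8 =600
r74=1001010 pc3: +8 =608
r75=1001011 pc4: +16 =624
r76=1001100 pc3: +8 =632
r77=1001101 pc4: +16 =648
r78=1001110 pc4: +16 =664
r79=1001111 pc5: +32 =696
r80=1010000 pc2: +4 =700
r81=1010001 pc3: +8 =708
r82=1010010 pc3: +8 =716
r83=1010011 pc4: +16 =732
r84=1010100 pc3: +8 =740
r85=1010101 pc4: +16 =756
r86=1010110 pc4: +16 =772
r87=1010111 pc5: +32 =804
r88=1011000 pc3: +8 =812
r89=1011001 pc4: +16 =828
r90=1011010 pc4: +16 =844
r91=1011011 pc5: +32 =876
r92=1011100 pc4: +16 =892
r93=1011101 pc5: +32 =924
r94=1011110 pc5: +32 =956
r95=1011111 pc6: +64 =1020
r96=1100000 pc2: +4 =1024
r97=1100001 pc3: +8 =1032
r98=1100010 pc3: +8 =1040
r99=1100011 pc4: +16 =1056
r100=1100100 pc3: +8 =1064
r101=1100101 pc4: +16 =1080
r102=1100110 pc4: +16 =1096
r103=1100111 pc5: +32 =1128
r104=1101000 pc3: +8 =1136
r105=1101001 pc4: +16 =1152
r106=1101010 pc4: +16 =1168
r107=1101011 pc5: +32 =1200
r108=1101100 pc4: +16 =1216
r109=1101101 pc5: +32 =1248
r110=1101110 pc5: +32 =1280
r111=1101111 pc6: +64 =1344
r112=1110000 pc3: +8 =1352
r113=1110001 pc4: +16 =1368
r114=1110010 pc4: +16 =1384
r115=1110011 pc5: +32 =1416
r116=1110100 pc4: +16 =1432
r117=1110101 pc5: +32 =1464
r118=1110110 pc5: +32 =1496
r119=1110111 pc6: +64 =1560
r120=1111000 pc4: +16 =1576
r121=1111001 pc5: +32 =1608
r122=1111010 pc5: +32 =1640
r123=1111011 pc6: +64 =1704
r124=1111100 pc5: +32 =1736
r125=1111101 pc6: +64 =1800
r126=1111110 pc6: +64 =1864
r127=1111111 pc7: +128 =1992

Answer: 1992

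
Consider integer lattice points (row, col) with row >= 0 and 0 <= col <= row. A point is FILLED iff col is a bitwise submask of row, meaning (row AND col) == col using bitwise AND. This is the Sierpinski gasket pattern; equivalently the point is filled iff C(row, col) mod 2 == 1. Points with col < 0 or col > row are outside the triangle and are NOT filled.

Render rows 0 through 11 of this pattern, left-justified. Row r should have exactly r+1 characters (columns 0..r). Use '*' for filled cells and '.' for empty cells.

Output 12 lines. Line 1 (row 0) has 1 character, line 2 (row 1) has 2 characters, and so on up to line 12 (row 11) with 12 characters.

Answer: *
**
*.*
****
*...*
**..**
*.*.*.*
********
*.......*
**......**
*.*.....*.*
****....****

Derivation:
r0=0: *
r1=1: **
r2=10: *.*
r3=11: ****
r4=100: *...*
r5=101: **..**
r6=110: *.*.*.*
r7=111: ********
r8=1000: *.......*
r9=1001: **......**
r10=1010: *.*.....*.*
r11=1011: ****....****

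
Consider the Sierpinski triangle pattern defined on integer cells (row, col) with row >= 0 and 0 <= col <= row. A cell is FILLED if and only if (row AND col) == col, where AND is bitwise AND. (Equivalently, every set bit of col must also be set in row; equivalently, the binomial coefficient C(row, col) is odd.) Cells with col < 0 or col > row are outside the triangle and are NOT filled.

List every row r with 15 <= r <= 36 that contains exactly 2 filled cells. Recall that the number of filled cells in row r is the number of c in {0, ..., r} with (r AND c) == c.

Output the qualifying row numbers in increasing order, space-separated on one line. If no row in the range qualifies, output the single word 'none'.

Row r has 2^popcount(r) filled cells, so we need popcount(r) = log2(2) = 1.
Scan r = 15..36 and keep those with exactly 1 one-bits:
r=15=1111 popcount=4 -> skip
r=16=10000 popcount=1 -> KEEP
r=17=10001 popcount=2 -> skip
r=18=10010 popcount=2 -> skip
r=19=10011 popcount=3 -> skip
r=20=10100 popcount=2 -> skip
r=21=10101 popcount=3 -> skip
r=22=10110 popcount=3 -> skip
r=23=10111 popcount=4 -> skip
r=24=11000 popcount=2 -> skip
r=25=11001 popcount=3 -> skip
r=26=11010 popcount=3 -> skip
r=27=11011 popcount=4 -> skip
r=28=11100 popcount=3 -> skip
r=29=11101 popcount=4 -> skip
r=30=11110 popcount=4 -> skip
r=31=11111 popcount=5 -> skip
r=32=100000 popcount=1 -> KEEP
r=33=100001 popcount=2 -> skip
r=34=100010 popcount=2 -> skip
r=35=100011 popcount=3 -> skip
r=36=100100 popcount=2 -> skip
Kept rows: 16 32

Answer: 16 32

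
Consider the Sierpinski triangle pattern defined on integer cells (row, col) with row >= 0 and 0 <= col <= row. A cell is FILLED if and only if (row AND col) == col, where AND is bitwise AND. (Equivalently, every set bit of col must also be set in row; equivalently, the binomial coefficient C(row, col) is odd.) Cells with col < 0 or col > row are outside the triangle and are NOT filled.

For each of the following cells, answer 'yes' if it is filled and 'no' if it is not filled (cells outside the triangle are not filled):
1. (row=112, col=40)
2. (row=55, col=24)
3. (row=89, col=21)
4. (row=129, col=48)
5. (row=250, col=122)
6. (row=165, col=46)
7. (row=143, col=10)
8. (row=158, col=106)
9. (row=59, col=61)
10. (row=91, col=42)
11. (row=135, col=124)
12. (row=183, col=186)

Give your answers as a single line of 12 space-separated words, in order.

(112,40): row=0b1110000, col=0b101000, row AND col = 0b100000 = 32; 32 != 40 -> empty
(55,24): row=0b110111, col=0b11000, row AND col = 0b10000 = 16; 16 != 24 -> empty
(89,21): row=0b1011001, col=0b10101, row AND col = 0b10001 = 17; 17 != 21 -> empty
(129,48): row=0b10000001, col=0b110000, row AND col = 0b0 = 0; 0 != 48 -> empty
(250,122): row=0b11111010, col=0b1111010, row AND col = 0b1111010 = 122; 122 == 122 -> filled
(165,46): row=0b10100101, col=0b101110, row AND col = 0b100100 = 36; 36 != 46 -> empty
(143,10): row=0b10001111, col=0b1010, row AND col = 0b1010 = 10; 10 == 10 -> filled
(158,106): row=0b10011110, col=0b1101010, row AND col = 0b1010 = 10; 10 != 106 -> empty
(59,61): col outside [0, 59] -> not filled
(91,42): row=0b1011011, col=0b101010, row AND col = 0b1010 = 10; 10 != 42 -> empty
(135,124): row=0b10000111, col=0b1111100, row AND col = 0b100 = 4; 4 != 124 -> empty
(183,186): col outside [0, 183] -> not filled

Answer: no no no no yes no yes no no no no no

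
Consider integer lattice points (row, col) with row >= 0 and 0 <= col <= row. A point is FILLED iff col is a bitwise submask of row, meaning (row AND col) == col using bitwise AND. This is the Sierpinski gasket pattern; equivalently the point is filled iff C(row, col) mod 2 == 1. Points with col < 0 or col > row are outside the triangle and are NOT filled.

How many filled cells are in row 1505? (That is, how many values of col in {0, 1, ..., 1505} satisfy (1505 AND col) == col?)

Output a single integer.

Answer: 64

Derivation:
1505 in binary = 10111100001
popcount(1505) = number of 1-bits in 10111100001 = 6
A col c satisfies (1505 AND c) == c iff every set bit of c is also set in 1505; each of the 6 set bits of 1505 can independently be on or off in c.
count = 2^6 = 64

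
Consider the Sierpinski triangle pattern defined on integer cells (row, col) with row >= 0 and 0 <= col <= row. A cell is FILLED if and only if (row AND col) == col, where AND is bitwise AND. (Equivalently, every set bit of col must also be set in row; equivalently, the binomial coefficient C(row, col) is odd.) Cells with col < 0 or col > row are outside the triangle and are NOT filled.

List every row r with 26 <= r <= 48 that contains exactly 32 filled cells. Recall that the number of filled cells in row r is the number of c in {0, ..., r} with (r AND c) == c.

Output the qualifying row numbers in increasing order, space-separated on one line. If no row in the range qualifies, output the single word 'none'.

Answer: 31 47

Derivation:
Row r has 2^popcount(r) filled cells, so we need popcount(r) = log2(32) = 5.
Scan r = 26..48 and keep those with exactly 5 one-bits:
r=26=11010 popcount=3 -> skip
r=27=11011 popcount=4 -> skip
r=28=11100 popcount=3 -> skip
r=29=11101 popcount=4 -> skip
r=30=11110 popcount=4 -> skip
r=31=11111 popcount=5 -> KEEP
r=32=100000 popcount=1 -> skip
r=33=100001 popcount=2 -> skip
r=34=100010 popcount=2 -> skip
r=35=100011 popcount=3 -> skip
r=36=100100 popcount=2 -> skip
r=37=100101 popcount=3 -> skip
r=38=100110 popcount=3 -> skip
r=39=100111 popcount=4 -> skip
r=40=101000 popcount=2 -> skip
r=41=101001 popcount=3 -> skip
r=42=101010 popcount=3 -> skip
r=43=101011 popcount=4 -> skip
r=44=101100 popcount=3 -> skip
r=45=101101 popcount=4 -> skip
r=46=101110 popcount=4 -> skip
r=47=101111 popcount=5 -> KEEP
r=48=110000 popcount=2 -> skip
Kept rows: 31 47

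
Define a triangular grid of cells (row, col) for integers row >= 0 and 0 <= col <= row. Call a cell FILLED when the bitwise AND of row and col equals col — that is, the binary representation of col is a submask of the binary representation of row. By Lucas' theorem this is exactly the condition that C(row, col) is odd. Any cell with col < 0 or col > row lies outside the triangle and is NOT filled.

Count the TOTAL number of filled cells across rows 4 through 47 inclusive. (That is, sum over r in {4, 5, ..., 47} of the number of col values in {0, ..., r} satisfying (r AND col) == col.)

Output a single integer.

Answer: 396

Derivation:
r4=100 pc1: +2 =2
r5=101 pc2: +4 =6
r6=110 pc2: +4 =10
r7=111 pc3: +8 =18
r8=1000 pc1: +2 =20
r9=1001 pc2: +4 =24
r10=1010 pc2: +4 =28
r11=1011 pc3: +8 =36
r12=1100 pc2: +4 =40
r13=1101 pc3: +8 =48
r14=1110 pc3: +8 =56
r15=1111 pc4: +16 =72
r16=10000 pc1: +2 =74
r17=10001 pc2: +4 =78
r18=10010 pc2: +4 =82
r19=10011 pc3: +8 =90
r20=10100 pc2: +4 =94
r21=10101 pc3: +8 =102
r22=10110 pc3: +8 =110
r23=10111 pc4: +16 =126
r24=11000 pc2: +4 =130
r25=11001 pc3: +8 =138
r26=11010 pc3: +8 =146
r27=11011 pc4: +16 =162
r28=11100 pc3: +8 =170
r29=11101 pc4: +16 =186
r30=11110 pc4: +16 =202
r31=11111 pc5: +32 =234
r32=100000 pc1: +2 =236
r33=100001 pc2: +4 =240
r34=100010 pc2: +4 =244
r35=100011 pc3: +8 =252
r36=100100 pc2: +4 =256
r37=100101 pc3: +8 =264
r38=100110 pc3: +8 =272
r39=100111 pc4: +16 =288
r40=101000 pc2: +4 =292
r41=101001 pc3: +8 =300
r42=101010 pc3: +8 =308
r43=101011 pc4: +16 =324
r44=101100 pc3: +8 =332
r45=101101 pc4: +16 =348
r46=101110 pc4: +16 =364
r47=101111 pc5: +32 =396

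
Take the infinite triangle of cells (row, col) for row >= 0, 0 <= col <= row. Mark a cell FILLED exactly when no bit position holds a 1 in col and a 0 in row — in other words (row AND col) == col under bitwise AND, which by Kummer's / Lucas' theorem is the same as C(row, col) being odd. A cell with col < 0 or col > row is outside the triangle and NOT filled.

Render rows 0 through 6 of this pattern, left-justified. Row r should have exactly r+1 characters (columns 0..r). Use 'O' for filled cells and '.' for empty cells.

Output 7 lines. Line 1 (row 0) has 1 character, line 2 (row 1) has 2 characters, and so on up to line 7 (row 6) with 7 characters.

r0=0: O
r1=1: OO
r2=10: O.O
r3=11: OOOO
r4=100: O...O
r5=101: OO..OO
r6=110: O.O.O.O

Answer: O
OO
O.O
OOOO
O...O
OO..OO
O.O.O.O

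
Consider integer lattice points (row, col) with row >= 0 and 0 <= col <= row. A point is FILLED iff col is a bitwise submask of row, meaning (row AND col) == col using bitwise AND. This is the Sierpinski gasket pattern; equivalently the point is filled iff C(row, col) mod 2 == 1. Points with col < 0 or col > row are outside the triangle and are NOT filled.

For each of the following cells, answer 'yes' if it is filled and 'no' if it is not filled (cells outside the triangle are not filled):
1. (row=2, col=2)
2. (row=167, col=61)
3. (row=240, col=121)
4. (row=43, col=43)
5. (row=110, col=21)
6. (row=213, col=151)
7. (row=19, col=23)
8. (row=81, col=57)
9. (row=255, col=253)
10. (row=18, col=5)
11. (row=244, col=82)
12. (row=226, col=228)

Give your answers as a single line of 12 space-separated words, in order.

Answer: yes no no yes no no no no yes no no no

Derivation:
(2,2): row=0b10, col=0b10, row AND col = 0b10 = 2; 2 == 2 -> filled
(167,61): row=0b10100111, col=0b111101, row AND col = 0b100101 = 37; 37 != 61 -> empty
(240,121): row=0b11110000, col=0b1111001, row AND col = 0b1110000 = 112; 112 != 121 -> empty
(43,43): row=0b101011, col=0b101011, row AND col = 0b101011 = 43; 43 == 43 -> filled
(110,21): row=0b1101110, col=0b10101, row AND col = 0b100 = 4; 4 != 21 -> empty
(213,151): row=0b11010101, col=0b10010111, row AND col = 0b10010101 = 149; 149 != 151 -> empty
(19,23): col outside [0, 19] -> not filled
(81,57): row=0b1010001, col=0b111001, row AND col = 0b10001 = 17; 17 != 57 -> empty
(255,253): row=0b11111111, col=0b11111101, row AND col = 0b11111101 = 253; 253 == 253 -> filled
(18,5): row=0b10010, col=0b101, row AND col = 0b0 = 0; 0 != 5 -> empty
(244,82): row=0b11110100, col=0b1010010, row AND col = 0b1010000 = 80; 80 != 82 -> empty
(226,228): col outside [0, 226] -> not filled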